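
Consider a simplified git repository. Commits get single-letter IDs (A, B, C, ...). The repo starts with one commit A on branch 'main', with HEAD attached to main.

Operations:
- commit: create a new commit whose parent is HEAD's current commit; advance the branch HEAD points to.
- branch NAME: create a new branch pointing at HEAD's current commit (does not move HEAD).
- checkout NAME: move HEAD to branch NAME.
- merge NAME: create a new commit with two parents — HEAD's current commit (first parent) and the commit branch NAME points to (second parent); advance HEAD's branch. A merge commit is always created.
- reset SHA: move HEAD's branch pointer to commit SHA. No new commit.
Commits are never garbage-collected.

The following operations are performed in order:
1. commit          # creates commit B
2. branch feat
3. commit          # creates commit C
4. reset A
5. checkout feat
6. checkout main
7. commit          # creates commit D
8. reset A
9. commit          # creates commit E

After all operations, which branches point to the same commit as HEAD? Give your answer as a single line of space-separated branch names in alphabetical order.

After op 1 (commit): HEAD=main@B [main=B]
After op 2 (branch): HEAD=main@B [feat=B main=B]
After op 3 (commit): HEAD=main@C [feat=B main=C]
After op 4 (reset): HEAD=main@A [feat=B main=A]
After op 5 (checkout): HEAD=feat@B [feat=B main=A]
After op 6 (checkout): HEAD=main@A [feat=B main=A]
After op 7 (commit): HEAD=main@D [feat=B main=D]
After op 8 (reset): HEAD=main@A [feat=B main=A]
After op 9 (commit): HEAD=main@E [feat=B main=E]

Answer: main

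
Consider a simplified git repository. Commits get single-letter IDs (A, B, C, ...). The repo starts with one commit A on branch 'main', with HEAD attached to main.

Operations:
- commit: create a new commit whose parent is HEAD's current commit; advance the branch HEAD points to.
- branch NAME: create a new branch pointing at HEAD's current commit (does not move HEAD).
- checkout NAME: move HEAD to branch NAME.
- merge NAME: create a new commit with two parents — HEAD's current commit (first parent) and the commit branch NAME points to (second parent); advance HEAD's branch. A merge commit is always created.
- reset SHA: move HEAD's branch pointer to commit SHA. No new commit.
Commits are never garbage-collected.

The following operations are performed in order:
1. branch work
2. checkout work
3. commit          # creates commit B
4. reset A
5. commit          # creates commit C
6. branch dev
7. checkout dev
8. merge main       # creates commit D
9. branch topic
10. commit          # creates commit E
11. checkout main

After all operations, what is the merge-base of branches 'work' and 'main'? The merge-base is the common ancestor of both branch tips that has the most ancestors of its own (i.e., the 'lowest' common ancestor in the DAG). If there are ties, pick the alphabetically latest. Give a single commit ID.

After op 1 (branch): HEAD=main@A [main=A work=A]
After op 2 (checkout): HEAD=work@A [main=A work=A]
After op 3 (commit): HEAD=work@B [main=A work=B]
After op 4 (reset): HEAD=work@A [main=A work=A]
After op 5 (commit): HEAD=work@C [main=A work=C]
After op 6 (branch): HEAD=work@C [dev=C main=A work=C]
After op 7 (checkout): HEAD=dev@C [dev=C main=A work=C]
After op 8 (merge): HEAD=dev@D [dev=D main=A work=C]
After op 9 (branch): HEAD=dev@D [dev=D main=A topic=D work=C]
After op 10 (commit): HEAD=dev@E [dev=E main=A topic=D work=C]
After op 11 (checkout): HEAD=main@A [dev=E main=A topic=D work=C]
ancestors(work=C): ['A', 'C']
ancestors(main=A): ['A']
common: ['A']

Answer: A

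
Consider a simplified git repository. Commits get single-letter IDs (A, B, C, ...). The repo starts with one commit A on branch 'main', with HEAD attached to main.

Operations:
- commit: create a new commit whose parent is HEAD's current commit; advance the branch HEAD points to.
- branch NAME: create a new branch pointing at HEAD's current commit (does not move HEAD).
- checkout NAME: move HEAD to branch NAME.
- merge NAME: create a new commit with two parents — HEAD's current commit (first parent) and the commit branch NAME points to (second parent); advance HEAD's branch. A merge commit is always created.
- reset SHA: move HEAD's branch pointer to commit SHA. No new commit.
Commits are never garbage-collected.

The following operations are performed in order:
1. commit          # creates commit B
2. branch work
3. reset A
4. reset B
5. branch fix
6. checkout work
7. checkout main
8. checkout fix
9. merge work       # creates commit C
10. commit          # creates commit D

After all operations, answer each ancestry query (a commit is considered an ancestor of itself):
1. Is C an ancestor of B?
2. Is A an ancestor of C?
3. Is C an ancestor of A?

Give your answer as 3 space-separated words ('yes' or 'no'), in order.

Answer: no yes no

Derivation:
After op 1 (commit): HEAD=main@B [main=B]
After op 2 (branch): HEAD=main@B [main=B work=B]
After op 3 (reset): HEAD=main@A [main=A work=B]
After op 4 (reset): HEAD=main@B [main=B work=B]
After op 5 (branch): HEAD=main@B [fix=B main=B work=B]
After op 6 (checkout): HEAD=work@B [fix=B main=B work=B]
After op 7 (checkout): HEAD=main@B [fix=B main=B work=B]
After op 8 (checkout): HEAD=fix@B [fix=B main=B work=B]
After op 9 (merge): HEAD=fix@C [fix=C main=B work=B]
After op 10 (commit): HEAD=fix@D [fix=D main=B work=B]
ancestors(B) = {A,B}; C in? no
ancestors(C) = {A,B,C}; A in? yes
ancestors(A) = {A}; C in? no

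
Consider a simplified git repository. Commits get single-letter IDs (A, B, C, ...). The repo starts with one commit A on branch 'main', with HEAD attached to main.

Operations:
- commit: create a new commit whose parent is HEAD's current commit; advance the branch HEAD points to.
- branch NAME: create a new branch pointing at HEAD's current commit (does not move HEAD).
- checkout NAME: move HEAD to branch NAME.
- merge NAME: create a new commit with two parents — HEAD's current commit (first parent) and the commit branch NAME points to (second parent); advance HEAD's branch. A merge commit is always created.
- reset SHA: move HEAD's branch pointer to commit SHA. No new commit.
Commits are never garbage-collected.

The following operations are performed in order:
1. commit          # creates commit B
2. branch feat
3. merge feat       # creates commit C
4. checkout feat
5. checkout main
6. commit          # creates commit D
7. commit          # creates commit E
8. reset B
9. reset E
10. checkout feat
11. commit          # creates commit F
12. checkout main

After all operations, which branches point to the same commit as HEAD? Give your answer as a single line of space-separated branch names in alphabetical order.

Answer: main

Derivation:
After op 1 (commit): HEAD=main@B [main=B]
After op 2 (branch): HEAD=main@B [feat=B main=B]
After op 3 (merge): HEAD=main@C [feat=B main=C]
After op 4 (checkout): HEAD=feat@B [feat=B main=C]
After op 5 (checkout): HEAD=main@C [feat=B main=C]
After op 6 (commit): HEAD=main@D [feat=B main=D]
After op 7 (commit): HEAD=main@E [feat=B main=E]
After op 8 (reset): HEAD=main@B [feat=B main=B]
After op 9 (reset): HEAD=main@E [feat=B main=E]
After op 10 (checkout): HEAD=feat@B [feat=B main=E]
After op 11 (commit): HEAD=feat@F [feat=F main=E]
After op 12 (checkout): HEAD=main@E [feat=F main=E]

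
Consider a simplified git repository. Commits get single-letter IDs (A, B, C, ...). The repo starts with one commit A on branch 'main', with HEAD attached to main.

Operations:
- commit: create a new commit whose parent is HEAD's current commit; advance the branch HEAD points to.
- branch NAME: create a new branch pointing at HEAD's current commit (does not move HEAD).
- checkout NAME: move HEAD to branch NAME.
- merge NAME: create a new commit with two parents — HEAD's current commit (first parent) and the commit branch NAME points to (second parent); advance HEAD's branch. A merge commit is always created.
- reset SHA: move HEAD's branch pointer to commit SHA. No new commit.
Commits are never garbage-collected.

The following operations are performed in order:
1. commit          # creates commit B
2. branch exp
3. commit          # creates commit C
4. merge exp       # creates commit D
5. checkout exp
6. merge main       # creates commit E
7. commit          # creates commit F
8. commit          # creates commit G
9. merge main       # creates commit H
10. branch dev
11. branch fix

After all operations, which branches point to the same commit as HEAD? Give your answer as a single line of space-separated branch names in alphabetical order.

After op 1 (commit): HEAD=main@B [main=B]
After op 2 (branch): HEAD=main@B [exp=B main=B]
After op 3 (commit): HEAD=main@C [exp=B main=C]
After op 4 (merge): HEAD=main@D [exp=B main=D]
After op 5 (checkout): HEAD=exp@B [exp=B main=D]
After op 6 (merge): HEAD=exp@E [exp=E main=D]
After op 7 (commit): HEAD=exp@F [exp=F main=D]
After op 8 (commit): HEAD=exp@G [exp=G main=D]
After op 9 (merge): HEAD=exp@H [exp=H main=D]
After op 10 (branch): HEAD=exp@H [dev=H exp=H main=D]
After op 11 (branch): HEAD=exp@H [dev=H exp=H fix=H main=D]

Answer: dev exp fix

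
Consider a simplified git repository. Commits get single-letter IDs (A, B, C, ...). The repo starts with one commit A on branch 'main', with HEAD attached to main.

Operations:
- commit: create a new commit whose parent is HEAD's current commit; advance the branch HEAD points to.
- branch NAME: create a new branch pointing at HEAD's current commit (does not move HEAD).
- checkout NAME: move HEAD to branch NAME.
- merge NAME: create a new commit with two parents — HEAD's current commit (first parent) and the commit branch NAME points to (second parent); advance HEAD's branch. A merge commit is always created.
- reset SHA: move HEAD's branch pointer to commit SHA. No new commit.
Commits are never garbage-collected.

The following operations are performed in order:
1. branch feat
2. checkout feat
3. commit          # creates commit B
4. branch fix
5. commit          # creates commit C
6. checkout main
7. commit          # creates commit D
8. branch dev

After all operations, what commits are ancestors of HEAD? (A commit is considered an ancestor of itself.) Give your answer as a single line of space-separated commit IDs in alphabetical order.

Answer: A D

Derivation:
After op 1 (branch): HEAD=main@A [feat=A main=A]
After op 2 (checkout): HEAD=feat@A [feat=A main=A]
After op 3 (commit): HEAD=feat@B [feat=B main=A]
After op 4 (branch): HEAD=feat@B [feat=B fix=B main=A]
After op 5 (commit): HEAD=feat@C [feat=C fix=B main=A]
After op 6 (checkout): HEAD=main@A [feat=C fix=B main=A]
After op 7 (commit): HEAD=main@D [feat=C fix=B main=D]
After op 8 (branch): HEAD=main@D [dev=D feat=C fix=B main=D]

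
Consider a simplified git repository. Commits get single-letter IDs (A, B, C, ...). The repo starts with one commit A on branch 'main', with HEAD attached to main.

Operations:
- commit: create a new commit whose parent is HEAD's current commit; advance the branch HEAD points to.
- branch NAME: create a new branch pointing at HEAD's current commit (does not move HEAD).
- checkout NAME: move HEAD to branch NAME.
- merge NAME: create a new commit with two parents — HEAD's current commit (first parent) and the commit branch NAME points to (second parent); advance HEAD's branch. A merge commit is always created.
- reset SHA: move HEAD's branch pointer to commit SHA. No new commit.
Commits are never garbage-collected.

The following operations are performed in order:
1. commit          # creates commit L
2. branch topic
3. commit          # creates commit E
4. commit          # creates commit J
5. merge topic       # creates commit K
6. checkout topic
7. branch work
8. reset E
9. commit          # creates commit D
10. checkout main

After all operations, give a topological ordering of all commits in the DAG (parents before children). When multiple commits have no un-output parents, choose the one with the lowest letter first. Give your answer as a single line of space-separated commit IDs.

After op 1 (commit): HEAD=main@L [main=L]
After op 2 (branch): HEAD=main@L [main=L topic=L]
After op 3 (commit): HEAD=main@E [main=E topic=L]
After op 4 (commit): HEAD=main@J [main=J topic=L]
After op 5 (merge): HEAD=main@K [main=K topic=L]
After op 6 (checkout): HEAD=topic@L [main=K topic=L]
After op 7 (branch): HEAD=topic@L [main=K topic=L work=L]
After op 8 (reset): HEAD=topic@E [main=K topic=E work=L]
After op 9 (commit): HEAD=topic@D [main=K topic=D work=L]
After op 10 (checkout): HEAD=main@K [main=K topic=D work=L]
commit A: parents=[]
commit D: parents=['E']
commit E: parents=['L']
commit J: parents=['E']
commit K: parents=['J', 'L']
commit L: parents=['A']

Answer: A L E D J K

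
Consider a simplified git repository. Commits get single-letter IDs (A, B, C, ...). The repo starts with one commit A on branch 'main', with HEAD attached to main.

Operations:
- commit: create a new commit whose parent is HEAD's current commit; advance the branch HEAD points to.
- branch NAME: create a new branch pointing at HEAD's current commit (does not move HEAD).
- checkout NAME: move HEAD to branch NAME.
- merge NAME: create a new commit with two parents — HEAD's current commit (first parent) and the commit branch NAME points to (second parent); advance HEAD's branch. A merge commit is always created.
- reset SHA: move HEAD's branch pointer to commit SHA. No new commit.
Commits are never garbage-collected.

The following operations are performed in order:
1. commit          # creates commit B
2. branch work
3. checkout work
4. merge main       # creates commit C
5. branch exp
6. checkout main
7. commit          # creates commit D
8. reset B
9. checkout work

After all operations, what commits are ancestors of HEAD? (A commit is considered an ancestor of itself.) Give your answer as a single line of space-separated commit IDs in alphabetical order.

After op 1 (commit): HEAD=main@B [main=B]
After op 2 (branch): HEAD=main@B [main=B work=B]
After op 3 (checkout): HEAD=work@B [main=B work=B]
After op 4 (merge): HEAD=work@C [main=B work=C]
After op 5 (branch): HEAD=work@C [exp=C main=B work=C]
After op 6 (checkout): HEAD=main@B [exp=C main=B work=C]
After op 7 (commit): HEAD=main@D [exp=C main=D work=C]
After op 8 (reset): HEAD=main@B [exp=C main=B work=C]
After op 9 (checkout): HEAD=work@C [exp=C main=B work=C]

Answer: A B C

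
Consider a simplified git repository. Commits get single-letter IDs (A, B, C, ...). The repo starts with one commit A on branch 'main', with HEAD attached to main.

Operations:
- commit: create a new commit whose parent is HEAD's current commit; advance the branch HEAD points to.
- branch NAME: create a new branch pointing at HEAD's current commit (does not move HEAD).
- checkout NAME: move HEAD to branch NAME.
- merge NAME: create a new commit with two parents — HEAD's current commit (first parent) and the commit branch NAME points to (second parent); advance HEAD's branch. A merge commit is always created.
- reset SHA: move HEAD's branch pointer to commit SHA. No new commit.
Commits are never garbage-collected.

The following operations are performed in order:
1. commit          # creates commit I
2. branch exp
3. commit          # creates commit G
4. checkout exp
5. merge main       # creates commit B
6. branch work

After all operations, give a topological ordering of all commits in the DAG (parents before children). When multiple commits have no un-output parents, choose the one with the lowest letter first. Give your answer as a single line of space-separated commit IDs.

Answer: A I G B

Derivation:
After op 1 (commit): HEAD=main@I [main=I]
After op 2 (branch): HEAD=main@I [exp=I main=I]
After op 3 (commit): HEAD=main@G [exp=I main=G]
After op 4 (checkout): HEAD=exp@I [exp=I main=G]
After op 5 (merge): HEAD=exp@B [exp=B main=G]
After op 6 (branch): HEAD=exp@B [exp=B main=G work=B]
commit A: parents=[]
commit B: parents=['I', 'G']
commit G: parents=['I']
commit I: parents=['A']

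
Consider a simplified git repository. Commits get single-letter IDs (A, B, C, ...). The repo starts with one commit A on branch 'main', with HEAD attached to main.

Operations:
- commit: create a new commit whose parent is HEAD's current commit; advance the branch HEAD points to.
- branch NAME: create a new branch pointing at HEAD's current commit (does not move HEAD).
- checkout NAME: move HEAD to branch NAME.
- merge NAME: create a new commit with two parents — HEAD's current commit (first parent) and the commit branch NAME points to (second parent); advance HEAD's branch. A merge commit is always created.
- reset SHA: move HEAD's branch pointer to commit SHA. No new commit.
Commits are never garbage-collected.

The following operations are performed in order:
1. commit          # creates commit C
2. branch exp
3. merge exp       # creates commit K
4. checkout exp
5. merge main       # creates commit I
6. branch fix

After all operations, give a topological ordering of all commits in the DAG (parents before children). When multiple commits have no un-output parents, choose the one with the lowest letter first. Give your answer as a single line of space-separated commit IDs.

Answer: A C K I

Derivation:
After op 1 (commit): HEAD=main@C [main=C]
After op 2 (branch): HEAD=main@C [exp=C main=C]
After op 3 (merge): HEAD=main@K [exp=C main=K]
After op 4 (checkout): HEAD=exp@C [exp=C main=K]
After op 5 (merge): HEAD=exp@I [exp=I main=K]
After op 6 (branch): HEAD=exp@I [exp=I fix=I main=K]
commit A: parents=[]
commit C: parents=['A']
commit I: parents=['C', 'K']
commit K: parents=['C', 'C']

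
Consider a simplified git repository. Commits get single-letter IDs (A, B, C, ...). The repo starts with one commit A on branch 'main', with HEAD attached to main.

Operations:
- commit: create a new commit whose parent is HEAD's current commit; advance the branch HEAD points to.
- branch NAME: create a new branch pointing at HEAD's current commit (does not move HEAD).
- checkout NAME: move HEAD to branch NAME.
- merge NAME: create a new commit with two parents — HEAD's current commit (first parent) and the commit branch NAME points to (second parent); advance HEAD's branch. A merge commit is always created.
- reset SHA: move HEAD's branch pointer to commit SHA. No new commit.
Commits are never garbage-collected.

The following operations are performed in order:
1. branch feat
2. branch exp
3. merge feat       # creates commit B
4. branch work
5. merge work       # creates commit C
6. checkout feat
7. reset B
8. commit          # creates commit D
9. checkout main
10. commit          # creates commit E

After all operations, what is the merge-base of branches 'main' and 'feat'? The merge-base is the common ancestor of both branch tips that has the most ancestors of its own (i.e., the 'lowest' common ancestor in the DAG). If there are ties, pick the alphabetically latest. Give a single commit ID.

After op 1 (branch): HEAD=main@A [feat=A main=A]
After op 2 (branch): HEAD=main@A [exp=A feat=A main=A]
After op 3 (merge): HEAD=main@B [exp=A feat=A main=B]
After op 4 (branch): HEAD=main@B [exp=A feat=A main=B work=B]
After op 5 (merge): HEAD=main@C [exp=A feat=A main=C work=B]
After op 6 (checkout): HEAD=feat@A [exp=A feat=A main=C work=B]
After op 7 (reset): HEAD=feat@B [exp=A feat=B main=C work=B]
After op 8 (commit): HEAD=feat@D [exp=A feat=D main=C work=B]
After op 9 (checkout): HEAD=main@C [exp=A feat=D main=C work=B]
After op 10 (commit): HEAD=main@E [exp=A feat=D main=E work=B]
ancestors(main=E): ['A', 'B', 'C', 'E']
ancestors(feat=D): ['A', 'B', 'D']
common: ['A', 'B']

Answer: B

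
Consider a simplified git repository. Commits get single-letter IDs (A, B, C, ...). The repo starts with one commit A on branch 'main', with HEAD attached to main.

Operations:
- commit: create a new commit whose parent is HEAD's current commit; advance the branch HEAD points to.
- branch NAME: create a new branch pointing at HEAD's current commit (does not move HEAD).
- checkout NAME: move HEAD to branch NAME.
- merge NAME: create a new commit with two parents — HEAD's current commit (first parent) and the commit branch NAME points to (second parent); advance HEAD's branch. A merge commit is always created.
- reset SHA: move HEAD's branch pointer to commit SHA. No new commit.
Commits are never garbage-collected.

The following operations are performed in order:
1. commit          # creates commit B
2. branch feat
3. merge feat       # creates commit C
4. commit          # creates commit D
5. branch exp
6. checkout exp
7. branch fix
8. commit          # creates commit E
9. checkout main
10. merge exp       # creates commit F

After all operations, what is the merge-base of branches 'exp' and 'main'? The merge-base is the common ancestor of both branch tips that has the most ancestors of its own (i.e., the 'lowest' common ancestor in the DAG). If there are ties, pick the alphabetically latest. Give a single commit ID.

Answer: E

Derivation:
After op 1 (commit): HEAD=main@B [main=B]
After op 2 (branch): HEAD=main@B [feat=B main=B]
After op 3 (merge): HEAD=main@C [feat=B main=C]
After op 4 (commit): HEAD=main@D [feat=B main=D]
After op 5 (branch): HEAD=main@D [exp=D feat=B main=D]
After op 6 (checkout): HEAD=exp@D [exp=D feat=B main=D]
After op 7 (branch): HEAD=exp@D [exp=D feat=B fix=D main=D]
After op 8 (commit): HEAD=exp@E [exp=E feat=B fix=D main=D]
After op 9 (checkout): HEAD=main@D [exp=E feat=B fix=D main=D]
After op 10 (merge): HEAD=main@F [exp=E feat=B fix=D main=F]
ancestors(exp=E): ['A', 'B', 'C', 'D', 'E']
ancestors(main=F): ['A', 'B', 'C', 'D', 'E', 'F']
common: ['A', 'B', 'C', 'D', 'E']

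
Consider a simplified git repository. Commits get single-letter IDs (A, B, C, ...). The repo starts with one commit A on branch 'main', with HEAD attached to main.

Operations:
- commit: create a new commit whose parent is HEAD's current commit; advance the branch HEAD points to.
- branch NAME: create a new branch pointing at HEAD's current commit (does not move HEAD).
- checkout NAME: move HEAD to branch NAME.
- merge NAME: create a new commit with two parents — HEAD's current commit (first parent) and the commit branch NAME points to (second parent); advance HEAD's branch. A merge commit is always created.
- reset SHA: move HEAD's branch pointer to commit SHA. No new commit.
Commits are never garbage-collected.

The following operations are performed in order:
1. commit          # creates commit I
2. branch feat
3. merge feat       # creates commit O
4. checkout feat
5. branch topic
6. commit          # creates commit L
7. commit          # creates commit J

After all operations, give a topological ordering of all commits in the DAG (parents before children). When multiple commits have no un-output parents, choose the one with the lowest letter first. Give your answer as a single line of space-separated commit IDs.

After op 1 (commit): HEAD=main@I [main=I]
After op 2 (branch): HEAD=main@I [feat=I main=I]
After op 3 (merge): HEAD=main@O [feat=I main=O]
After op 4 (checkout): HEAD=feat@I [feat=I main=O]
After op 5 (branch): HEAD=feat@I [feat=I main=O topic=I]
After op 6 (commit): HEAD=feat@L [feat=L main=O topic=I]
After op 7 (commit): HEAD=feat@J [feat=J main=O topic=I]
commit A: parents=[]
commit I: parents=['A']
commit J: parents=['L']
commit L: parents=['I']
commit O: parents=['I', 'I']

Answer: A I L J O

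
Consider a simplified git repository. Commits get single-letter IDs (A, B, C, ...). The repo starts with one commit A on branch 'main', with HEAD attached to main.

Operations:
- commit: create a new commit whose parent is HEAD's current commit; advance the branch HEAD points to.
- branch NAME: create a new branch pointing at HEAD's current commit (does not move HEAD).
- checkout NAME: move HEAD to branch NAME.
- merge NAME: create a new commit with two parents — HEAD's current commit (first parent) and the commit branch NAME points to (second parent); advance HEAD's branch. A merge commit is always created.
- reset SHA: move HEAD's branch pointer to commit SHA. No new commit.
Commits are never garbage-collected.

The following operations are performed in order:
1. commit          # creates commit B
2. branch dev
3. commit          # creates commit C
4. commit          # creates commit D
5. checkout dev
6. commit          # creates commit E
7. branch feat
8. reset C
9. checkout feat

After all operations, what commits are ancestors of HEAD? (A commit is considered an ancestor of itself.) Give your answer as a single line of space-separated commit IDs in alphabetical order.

Answer: A B E

Derivation:
After op 1 (commit): HEAD=main@B [main=B]
After op 2 (branch): HEAD=main@B [dev=B main=B]
After op 3 (commit): HEAD=main@C [dev=B main=C]
After op 4 (commit): HEAD=main@D [dev=B main=D]
After op 5 (checkout): HEAD=dev@B [dev=B main=D]
After op 6 (commit): HEAD=dev@E [dev=E main=D]
After op 7 (branch): HEAD=dev@E [dev=E feat=E main=D]
After op 8 (reset): HEAD=dev@C [dev=C feat=E main=D]
After op 9 (checkout): HEAD=feat@E [dev=C feat=E main=D]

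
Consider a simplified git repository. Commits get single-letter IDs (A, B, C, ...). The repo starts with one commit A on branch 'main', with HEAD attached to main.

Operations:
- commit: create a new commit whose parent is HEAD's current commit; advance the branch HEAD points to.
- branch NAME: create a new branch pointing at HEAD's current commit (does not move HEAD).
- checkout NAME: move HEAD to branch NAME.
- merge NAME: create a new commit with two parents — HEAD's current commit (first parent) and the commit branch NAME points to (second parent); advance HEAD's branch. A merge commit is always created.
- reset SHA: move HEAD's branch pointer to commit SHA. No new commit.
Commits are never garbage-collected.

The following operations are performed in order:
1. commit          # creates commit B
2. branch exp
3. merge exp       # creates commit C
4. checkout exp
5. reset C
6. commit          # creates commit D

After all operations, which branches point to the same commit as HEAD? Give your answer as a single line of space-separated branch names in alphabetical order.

Answer: exp

Derivation:
After op 1 (commit): HEAD=main@B [main=B]
After op 2 (branch): HEAD=main@B [exp=B main=B]
After op 3 (merge): HEAD=main@C [exp=B main=C]
After op 4 (checkout): HEAD=exp@B [exp=B main=C]
After op 5 (reset): HEAD=exp@C [exp=C main=C]
After op 6 (commit): HEAD=exp@D [exp=D main=C]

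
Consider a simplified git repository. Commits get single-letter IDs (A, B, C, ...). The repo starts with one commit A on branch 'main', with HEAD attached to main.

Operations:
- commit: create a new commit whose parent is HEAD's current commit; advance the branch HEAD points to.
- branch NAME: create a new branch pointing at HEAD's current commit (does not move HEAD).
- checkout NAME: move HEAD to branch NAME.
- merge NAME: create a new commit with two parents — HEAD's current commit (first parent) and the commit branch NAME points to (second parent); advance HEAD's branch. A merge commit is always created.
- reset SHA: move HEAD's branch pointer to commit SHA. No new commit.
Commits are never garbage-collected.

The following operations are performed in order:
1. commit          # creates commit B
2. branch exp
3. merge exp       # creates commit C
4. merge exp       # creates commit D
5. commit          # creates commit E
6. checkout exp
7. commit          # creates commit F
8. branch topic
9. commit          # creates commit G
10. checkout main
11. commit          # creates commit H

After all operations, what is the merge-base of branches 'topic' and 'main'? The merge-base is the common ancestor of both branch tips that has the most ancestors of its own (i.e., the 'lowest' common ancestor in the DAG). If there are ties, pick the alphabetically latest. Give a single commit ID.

After op 1 (commit): HEAD=main@B [main=B]
After op 2 (branch): HEAD=main@B [exp=B main=B]
After op 3 (merge): HEAD=main@C [exp=B main=C]
After op 4 (merge): HEAD=main@D [exp=B main=D]
After op 5 (commit): HEAD=main@E [exp=B main=E]
After op 6 (checkout): HEAD=exp@B [exp=B main=E]
After op 7 (commit): HEAD=exp@F [exp=F main=E]
After op 8 (branch): HEAD=exp@F [exp=F main=E topic=F]
After op 9 (commit): HEAD=exp@G [exp=G main=E topic=F]
After op 10 (checkout): HEAD=main@E [exp=G main=E topic=F]
After op 11 (commit): HEAD=main@H [exp=G main=H topic=F]
ancestors(topic=F): ['A', 'B', 'F']
ancestors(main=H): ['A', 'B', 'C', 'D', 'E', 'H']
common: ['A', 'B']

Answer: B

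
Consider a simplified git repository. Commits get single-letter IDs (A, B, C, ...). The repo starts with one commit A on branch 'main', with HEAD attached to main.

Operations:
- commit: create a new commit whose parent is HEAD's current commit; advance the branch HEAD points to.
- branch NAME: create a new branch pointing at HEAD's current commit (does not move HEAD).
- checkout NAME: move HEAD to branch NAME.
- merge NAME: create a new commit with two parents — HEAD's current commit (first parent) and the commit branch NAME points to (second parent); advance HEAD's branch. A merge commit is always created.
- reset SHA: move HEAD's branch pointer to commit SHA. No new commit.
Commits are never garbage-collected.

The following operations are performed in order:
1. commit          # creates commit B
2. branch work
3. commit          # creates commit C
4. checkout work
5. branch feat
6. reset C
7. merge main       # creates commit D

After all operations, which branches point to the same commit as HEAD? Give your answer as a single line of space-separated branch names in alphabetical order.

Answer: work

Derivation:
After op 1 (commit): HEAD=main@B [main=B]
After op 2 (branch): HEAD=main@B [main=B work=B]
After op 3 (commit): HEAD=main@C [main=C work=B]
After op 4 (checkout): HEAD=work@B [main=C work=B]
After op 5 (branch): HEAD=work@B [feat=B main=C work=B]
After op 6 (reset): HEAD=work@C [feat=B main=C work=C]
After op 7 (merge): HEAD=work@D [feat=B main=C work=D]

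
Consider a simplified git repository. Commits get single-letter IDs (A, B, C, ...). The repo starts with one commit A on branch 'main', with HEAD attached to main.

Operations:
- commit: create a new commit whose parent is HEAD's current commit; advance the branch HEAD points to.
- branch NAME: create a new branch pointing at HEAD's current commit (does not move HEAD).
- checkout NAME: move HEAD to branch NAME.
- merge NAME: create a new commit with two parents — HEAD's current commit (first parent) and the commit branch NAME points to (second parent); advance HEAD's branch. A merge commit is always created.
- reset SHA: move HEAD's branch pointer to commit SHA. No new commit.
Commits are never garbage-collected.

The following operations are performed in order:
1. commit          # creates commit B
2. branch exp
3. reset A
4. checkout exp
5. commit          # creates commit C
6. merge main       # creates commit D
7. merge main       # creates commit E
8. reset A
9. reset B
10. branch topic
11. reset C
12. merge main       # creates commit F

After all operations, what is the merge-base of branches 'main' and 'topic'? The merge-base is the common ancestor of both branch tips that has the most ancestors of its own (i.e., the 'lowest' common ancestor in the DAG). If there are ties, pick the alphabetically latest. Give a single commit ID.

Answer: A

Derivation:
After op 1 (commit): HEAD=main@B [main=B]
After op 2 (branch): HEAD=main@B [exp=B main=B]
After op 3 (reset): HEAD=main@A [exp=B main=A]
After op 4 (checkout): HEAD=exp@B [exp=B main=A]
After op 5 (commit): HEAD=exp@C [exp=C main=A]
After op 6 (merge): HEAD=exp@D [exp=D main=A]
After op 7 (merge): HEAD=exp@E [exp=E main=A]
After op 8 (reset): HEAD=exp@A [exp=A main=A]
After op 9 (reset): HEAD=exp@B [exp=B main=A]
After op 10 (branch): HEAD=exp@B [exp=B main=A topic=B]
After op 11 (reset): HEAD=exp@C [exp=C main=A topic=B]
After op 12 (merge): HEAD=exp@F [exp=F main=A topic=B]
ancestors(main=A): ['A']
ancestors(topic=B): ['A', 'B']
common: ['A']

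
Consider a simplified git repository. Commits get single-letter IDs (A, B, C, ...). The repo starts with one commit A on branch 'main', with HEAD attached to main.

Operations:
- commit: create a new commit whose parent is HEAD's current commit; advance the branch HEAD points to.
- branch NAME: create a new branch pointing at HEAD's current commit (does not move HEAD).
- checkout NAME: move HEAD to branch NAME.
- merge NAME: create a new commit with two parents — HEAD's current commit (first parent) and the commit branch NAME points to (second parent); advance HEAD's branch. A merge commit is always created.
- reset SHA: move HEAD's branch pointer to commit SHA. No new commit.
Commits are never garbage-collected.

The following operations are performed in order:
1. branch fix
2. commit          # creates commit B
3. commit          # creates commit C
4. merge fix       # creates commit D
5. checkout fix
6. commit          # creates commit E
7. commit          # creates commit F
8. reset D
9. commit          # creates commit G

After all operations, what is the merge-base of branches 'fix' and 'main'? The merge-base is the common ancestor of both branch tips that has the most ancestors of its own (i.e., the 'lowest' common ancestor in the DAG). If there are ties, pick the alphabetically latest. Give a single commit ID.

Answer: D

Derivation:
After op 1 (branch): HEAD=main@A [fix=A main=A]
After op 2 (commit): HEAD=main@B [fix=A main=B]
After op 3 (commit): HEAD=main@C [fix=A main=C]
After op 4 (merge): HEAD=main@D [fix=A main=D]
After op 5 (checkout): HEAD=fix@A [fix=A main=D]
After op 6 (commit): HEAD=fix@E [fix=E main=D]
After op 7 (commit): HEAD=fix@F [fix=F main=D]
After op 8 (reset): HEAD=fix@D [fix=D main=D]
After op 9 (commit): HEAD=fix@G [fix=G main=D]
ancestors(fix=G): ['A', 'B', 'C', 'D', 'G']
ancestors(main=D): ['A', 'B', 'C', 'D']
common: ['A', 'B', 'C', 'D']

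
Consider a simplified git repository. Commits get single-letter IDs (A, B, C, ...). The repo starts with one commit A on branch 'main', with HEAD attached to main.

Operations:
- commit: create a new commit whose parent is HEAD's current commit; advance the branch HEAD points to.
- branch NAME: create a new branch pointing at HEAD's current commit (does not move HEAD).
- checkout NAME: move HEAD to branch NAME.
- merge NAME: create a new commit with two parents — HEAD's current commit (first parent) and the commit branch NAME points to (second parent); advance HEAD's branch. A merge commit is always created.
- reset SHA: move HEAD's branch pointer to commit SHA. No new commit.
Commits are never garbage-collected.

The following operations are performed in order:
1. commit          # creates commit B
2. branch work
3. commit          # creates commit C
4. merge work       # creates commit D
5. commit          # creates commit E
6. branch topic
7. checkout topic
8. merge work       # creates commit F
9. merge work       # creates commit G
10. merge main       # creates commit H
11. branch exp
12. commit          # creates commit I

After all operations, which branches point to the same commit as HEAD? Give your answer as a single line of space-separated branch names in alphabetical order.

After op 1 (commit): HEAD=main@B [main=B]
After op 2 (branch): HEAD=main@B [main=B work=B]
After op 3 (commit): HEAD=main@C [main=C work=B]
After op 4 (merge): HEAD=main@D [main=D work=B]
After op 5 (commit): HEAD=main@E [main=E work=B]
After op 6 (branch): HEAD=main@E [main=E topic=E work=B]
After op 7 (checkout): HEAD=topic@E [main=E topic=E work=B]
After op 8 (merge): HEAD=topic@F [main=E topic=F work=B]
After op 9 (merge): HEAD=topic@G [main=E topic=G work=B]
After op 10 (merge): HEAD=topic@H [main=E topic=H work=B]
After op 11 (branch): HEAD=topic@H [exp=H main=E topic=H work=B]
After op 12 (commit): HEAD=topic@I [exp=H main=E topic=I work=B]

Answer: topic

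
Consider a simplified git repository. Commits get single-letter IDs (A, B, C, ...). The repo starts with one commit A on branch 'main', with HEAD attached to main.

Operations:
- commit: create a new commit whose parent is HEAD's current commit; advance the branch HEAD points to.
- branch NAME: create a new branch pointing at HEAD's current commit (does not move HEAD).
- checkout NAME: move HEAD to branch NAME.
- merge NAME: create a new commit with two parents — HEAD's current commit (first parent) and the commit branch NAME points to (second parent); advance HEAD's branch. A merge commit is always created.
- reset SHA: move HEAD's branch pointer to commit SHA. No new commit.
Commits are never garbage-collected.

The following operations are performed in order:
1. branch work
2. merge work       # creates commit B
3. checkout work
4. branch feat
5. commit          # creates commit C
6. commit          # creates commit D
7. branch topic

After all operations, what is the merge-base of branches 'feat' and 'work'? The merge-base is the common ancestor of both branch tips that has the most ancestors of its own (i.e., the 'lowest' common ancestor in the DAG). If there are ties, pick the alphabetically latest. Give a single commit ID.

After op 1 (branch): HEAD=main@A [main=A work=A]
After op 2 (merge): HEAD=main@B [main=B work=A]
After op 3 (checkout): HEAD=work@A [main=B work=A]
After op 4 (branch): HEAD=work@A [feat=A main=B work=A]
After op 5 (commit): HEAD=work@C [feat=A main=B work=C]
After op 6 (commit): HEAD=work@D [feat=A main=B work=D]
After op 7 (branch): HEAD=work@D [feat=A main=B topic=D work=D]
ancestors(feat=A): ['A']
ancestors(work=D): ['A', 'C', 'D']
common: ['A']

Answer: A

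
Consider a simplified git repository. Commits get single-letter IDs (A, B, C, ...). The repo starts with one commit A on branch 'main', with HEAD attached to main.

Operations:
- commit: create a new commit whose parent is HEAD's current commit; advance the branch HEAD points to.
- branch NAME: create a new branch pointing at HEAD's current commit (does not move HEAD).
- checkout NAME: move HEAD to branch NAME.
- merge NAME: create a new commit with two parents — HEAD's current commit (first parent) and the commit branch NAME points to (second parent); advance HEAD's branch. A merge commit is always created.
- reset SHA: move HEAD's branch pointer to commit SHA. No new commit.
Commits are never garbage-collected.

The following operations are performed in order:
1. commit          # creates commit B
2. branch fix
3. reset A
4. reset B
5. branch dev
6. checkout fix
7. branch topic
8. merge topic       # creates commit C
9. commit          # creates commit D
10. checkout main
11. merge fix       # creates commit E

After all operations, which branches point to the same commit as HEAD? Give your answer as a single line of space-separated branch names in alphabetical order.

Answer: main

Derivation:
After op 1 (commit): HEAD=main@B [main=B]
After op 2 (branch): HEAD=main@B [fix=B main=B]
After op 3 (reset): HEAD=main@A [fix=B main=A]
After op 4 (reset): HEAD=main@B [fix=B main=B]
After op 5 (branch): HEAD=main@B [dev=B fix=B main=B]
After op 6 (checkout): HEAD=fix@B [dev=B fix=B main=B]
After op 7 (branch): HEAD=fix@B [dev=B fix=B main=B topic=B]
After op 8 (merge): HEAD=fix@C [dev=B fix=C main=B topic=B]
After op 9 (commit): HEAD=fix@D [dev=B fix=D main=B topic=B]
After op 10 (checkout): HEAD=main@B [dev=B fix=D main=B topic=B]
After op 11 (merge): HEAD=main@E [dev=B fix=D main=E topic=B]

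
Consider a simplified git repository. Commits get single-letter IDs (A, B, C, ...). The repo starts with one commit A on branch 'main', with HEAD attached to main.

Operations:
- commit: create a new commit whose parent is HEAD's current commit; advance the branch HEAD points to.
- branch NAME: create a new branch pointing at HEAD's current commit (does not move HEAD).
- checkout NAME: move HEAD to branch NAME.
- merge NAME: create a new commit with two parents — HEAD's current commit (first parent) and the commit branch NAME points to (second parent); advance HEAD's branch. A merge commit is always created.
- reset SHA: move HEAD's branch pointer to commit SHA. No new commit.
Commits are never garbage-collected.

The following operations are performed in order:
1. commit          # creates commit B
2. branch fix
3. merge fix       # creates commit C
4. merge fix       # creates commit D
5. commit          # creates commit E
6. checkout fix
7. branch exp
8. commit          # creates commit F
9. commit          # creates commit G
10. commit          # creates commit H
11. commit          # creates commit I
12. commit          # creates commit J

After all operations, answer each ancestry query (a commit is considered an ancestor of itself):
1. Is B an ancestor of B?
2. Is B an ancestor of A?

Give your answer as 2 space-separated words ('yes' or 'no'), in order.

After op 1 (commit): HEAD=main@B [main=B]
After op 2 (branch): HEAD=main@B [fix=B main=B]
After op 3 (merge): HEAD=main@C [fix=B main=C]
After op 4 (merge): HEAD=main@D [fix=B main=D]
After op 5 (commit): HEAD=main@E [fix=B main=E]
After op 6 (checkout): HEAD=fix@B [fix=B main=E]
After op 7 (branch): HEAD=fix@B [exp=B fix=B main=E]
After op 8 (commit): HEAD=fix@F [exp=B fix=F main=E]
After op 9 (commit): HEAD=fix@G [exp=B fix=G main=E]
After op 10 (commit): HEAD=fix@H [exp=B fix=H main=E]
After op 11 (commit): HEAD=fix@I [exp=B fix=I main=E]
After op 12 (commit): HEAD=fix@J [exp=B fix=J main=E]
ancestors(B) = {A,B}; B in? yes
ancestors(A) = {A}; B in? no

Answer: yes no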